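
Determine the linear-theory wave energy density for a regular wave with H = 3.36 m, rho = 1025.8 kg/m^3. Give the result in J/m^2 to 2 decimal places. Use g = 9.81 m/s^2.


E = (1/8) * rho * g * H^2
E = (1/8) * 1025.8 * 9.81 * 3.36^2
E = 0.125 * 1025.8 * 9.81 * 11.2896
E = 14201.04 J/m^2

14201.04


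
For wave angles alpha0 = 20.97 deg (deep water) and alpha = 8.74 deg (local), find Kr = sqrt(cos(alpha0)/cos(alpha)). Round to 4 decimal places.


Kr = sqrt(cos(alpha0) / cos(alpha))
cos(20.97) = 0.933768
cos(8.74) = 0.988388
Kr = sqrt(0.933768 / 0.988388)
Kr = sqrt(0.944738)
Kr = 0.9720

0.9720


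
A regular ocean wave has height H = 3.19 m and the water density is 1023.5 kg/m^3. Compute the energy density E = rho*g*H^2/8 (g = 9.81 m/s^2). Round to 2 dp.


E = (1/8) * rho * g * H^2
E = (1/8) * 1023.5 * 9.81 * 3.19^2
E = 0.125 * 1023.5 * 9.81 * 10.1761
E = 12771.69 J/m^2

12771.69


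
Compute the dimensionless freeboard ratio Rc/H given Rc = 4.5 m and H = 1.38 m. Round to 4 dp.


Relative freeboard = Rc / H
= 4.5 / 1.38
= 3.2609

3.2609


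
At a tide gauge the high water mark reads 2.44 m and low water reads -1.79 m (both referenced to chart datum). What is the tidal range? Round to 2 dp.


Tidal range = High water - Low water
Tidal range = 2.44 - (-1.79)
Tidal range = 4.23 m

4.23


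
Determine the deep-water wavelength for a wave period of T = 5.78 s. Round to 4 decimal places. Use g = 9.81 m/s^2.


L0 = g * T^2 / (2 * pi)
L0 = 9.81 * 5.78^2 / (2 * pi)
L0 = 9.81 * 33.4084 / 6.28319
L0 = 327.7364 / 6.28319
L0 = 52.1609 m

52.1609


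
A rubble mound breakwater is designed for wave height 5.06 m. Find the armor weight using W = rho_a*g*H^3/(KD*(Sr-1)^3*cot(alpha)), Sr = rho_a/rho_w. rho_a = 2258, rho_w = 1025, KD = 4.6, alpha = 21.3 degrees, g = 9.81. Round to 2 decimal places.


Sr = rho_a / rho_w = 2258 / 1025 = 2.202927
(Sr - 1) = 1.202927
(Sr - 1)^3 = 1.740675
cot(21.3) = 1 / tan(21.3) = 1 / 0.389884 = 2.564867
Numerator = 2258 * 9.81 * 5.06^3 = 2869752.8475
Denominator = 4.6 * 1.740675 * 2.564867 = 20.537160
W = 2869752.8475 / 20.537160
W = 139734.65 N

139734.65


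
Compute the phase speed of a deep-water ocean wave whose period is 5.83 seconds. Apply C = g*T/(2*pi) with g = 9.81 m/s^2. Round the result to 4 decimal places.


We use the deep-water celerity formula:
C = g * T / (2 * pi)
C = 9.81 * 5.83 / (2 * 3.14159...)
C = 57.192300 / 6.283185
C = 9.1024 m/s

9.1024


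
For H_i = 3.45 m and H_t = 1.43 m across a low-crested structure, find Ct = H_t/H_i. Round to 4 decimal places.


Ct = H_t / H_i
Ct = 1.43 / 3.45
Ct = 0.4145

0.4145


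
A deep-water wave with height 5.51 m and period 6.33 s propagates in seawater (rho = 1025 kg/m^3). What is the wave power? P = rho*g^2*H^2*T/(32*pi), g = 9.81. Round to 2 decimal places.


P = rho * g^2 * H^2 * T / (32 * pi)
P = 1025 * 9.81^2 * 5.51^2 * 6.33 / (32 * pi)
P = 1025 * 96.2361 * 30.3601 * 6.33 / 100.53096
P = 188568.41 W/m

188568.41


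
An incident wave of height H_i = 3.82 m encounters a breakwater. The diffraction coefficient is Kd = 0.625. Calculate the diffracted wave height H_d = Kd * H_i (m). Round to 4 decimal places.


H_d = Kd * H_i
H_d = 0.625 * 3.82
H_d = 2.3875 m

2.3875


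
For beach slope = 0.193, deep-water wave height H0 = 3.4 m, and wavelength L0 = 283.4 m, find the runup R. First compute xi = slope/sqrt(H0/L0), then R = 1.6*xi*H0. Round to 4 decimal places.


xi = slope / sqrt(H0/L0)
H0/L0 = 3.4/283.4 = 0.011997
sqrt(0.011997) = 0.109532
xi = 0.193 / 0.109532 = 1.762048
R = 1.6 * xi * H0 = 1.6 * 1.762048 * 3.4
R = 9.5855 m

9.5855


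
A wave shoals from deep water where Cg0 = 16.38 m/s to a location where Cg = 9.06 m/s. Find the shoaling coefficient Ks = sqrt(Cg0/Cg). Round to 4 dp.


Ks = sqrt(Cg0 / Cg)
Ks = sqrt(16.38 / 9.06)
Ks = sqrt(1.8079)
Ks = 1.3446

1.3446


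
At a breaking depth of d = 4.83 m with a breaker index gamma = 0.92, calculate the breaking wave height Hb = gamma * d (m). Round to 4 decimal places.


Hb = gamma * d
Hb = 0.92 * 4.83
Hb = 4.4436 m

4.4436


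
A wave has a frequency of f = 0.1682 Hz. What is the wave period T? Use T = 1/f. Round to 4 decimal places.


T = 1 / f
T = 1 / 0.1682
T = 5.9453 s

5.9453


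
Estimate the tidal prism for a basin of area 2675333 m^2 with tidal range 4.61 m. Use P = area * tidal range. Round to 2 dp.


Tidal prism = Area * Tidal range
P = 2675333 * 4.61
P = 12333285.13 m^3

12333285.13


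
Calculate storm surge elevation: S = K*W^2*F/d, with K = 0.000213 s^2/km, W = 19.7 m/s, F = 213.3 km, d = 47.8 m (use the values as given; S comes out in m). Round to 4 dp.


S = K * W^2 * F / d
W^2 = 19.7^2 = 388.09
S = 0.000213 * 388.09 * 213.3 / 47.8
Numerator = 0.000213 * 388.09 * 213.3 = 17.632054
S = 17.632054 / 47.8 = 0.3689 m

0.3689


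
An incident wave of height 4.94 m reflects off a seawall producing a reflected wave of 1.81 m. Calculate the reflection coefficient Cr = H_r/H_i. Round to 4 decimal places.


Cr = H_r / H_i
Cr = 1.81 / 4.94
Cr = 0.3664

0.3664


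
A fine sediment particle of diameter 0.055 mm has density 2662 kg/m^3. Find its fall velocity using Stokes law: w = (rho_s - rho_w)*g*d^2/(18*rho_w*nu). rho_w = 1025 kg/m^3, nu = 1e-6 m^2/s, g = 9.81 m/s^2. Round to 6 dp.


w = (rho_s - rho_w) * g * d^2 / (18 * rho_w * nu)
d = 0.055 mm = 0.000055 m
rho_s - rho_w = 2662 - 1025 = 1637
Numerator = 1637 * 9.81 * (0.000055)^2 = 0.000048578384
Denominator = 18 * 1025 * 1e-6 = 0.018450
w = 0.002633 m/s

0.002633


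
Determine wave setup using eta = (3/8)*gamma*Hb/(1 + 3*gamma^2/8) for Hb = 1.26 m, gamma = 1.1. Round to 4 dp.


eta = (3/8) * gamma * Hb / (1 + 3*gamma^2/8)
Numerator = (3/8) * 1.1 * 1.26 = 0.519750
Denominator = 1 + 3*1.1^2/8 = 1 + 0.453750 = 1.453750
eta = 0.519750 / 1.453750
eta = 0.3575 m

0.3575


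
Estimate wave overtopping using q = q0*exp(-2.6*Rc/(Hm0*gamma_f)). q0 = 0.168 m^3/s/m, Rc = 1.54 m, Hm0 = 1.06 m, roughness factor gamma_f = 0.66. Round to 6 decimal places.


q = q0 * exp(-2.6 * Rc / (Hm0 * gamma_f))
Exponent = -2.6 * 1.54 / (1.06 * 0.66)
= -2.6 * 1.54 / 0.6996
= -5.723270
exp(-5.723270) = 0.003269
q = 0.168 * 0.003269
q = 0.000549 m^3/s/m

0.000549


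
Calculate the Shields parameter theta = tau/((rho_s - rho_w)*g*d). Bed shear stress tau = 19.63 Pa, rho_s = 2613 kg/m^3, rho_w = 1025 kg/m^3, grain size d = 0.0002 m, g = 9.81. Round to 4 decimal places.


theta = tau / ((rho_s - rho_w) * g * d)
rho_s - rho_w = 2613 - 1025 = 1588
Denominator = 1588 * 9.81 * 0.0002 = 3.115656
theta = 19.63 / 3.115656
theta = 6.3004

6.3004


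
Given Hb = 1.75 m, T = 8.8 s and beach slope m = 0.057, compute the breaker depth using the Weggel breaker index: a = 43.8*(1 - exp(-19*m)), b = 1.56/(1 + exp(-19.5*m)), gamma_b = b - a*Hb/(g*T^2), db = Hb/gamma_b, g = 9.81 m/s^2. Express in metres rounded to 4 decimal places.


a = 43.8 * (1 - exp(-19 * m))
exp(-19 * 0.057) = exp(-1.0830) = 0.338578
a = 43.8 * (1 - 0.338578) = 28.970272
b = 1.56 / (1 + exp(-19.5 * m))
exp(-19.5 * 0.057) = exp(-1.1115) = 0.329065
b = 1.56 / (1 + 0.329065) = 1.173757
Hb / (g * T^2) = 1.75 / (9.81 * 8.8^2) = 1.75 / 759.6864 = 0.00230358
gamma_b = b - a * Hb/(g*T^2) = 1.173757 - 28.970272 * 0.00230358 = 1.107022
db = Hb / gamma_b = 1.75 / 1.107022
db = 1.5808 m

1.5808


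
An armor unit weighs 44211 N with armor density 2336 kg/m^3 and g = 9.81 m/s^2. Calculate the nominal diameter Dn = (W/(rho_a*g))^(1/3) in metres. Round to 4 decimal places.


V = W / (rho_a * g)
V = 44211 / (2336 * 9.81)
V = 44211 / 22916.16
V = 1.929250 m^3
Dn = V^(1/3) = 1.929250^(1/3)
Dn = 1.2449 m

1.2449


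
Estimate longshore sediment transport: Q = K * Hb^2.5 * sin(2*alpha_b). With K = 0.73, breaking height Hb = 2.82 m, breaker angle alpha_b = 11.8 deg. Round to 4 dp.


Q = K * Hb^2.5 * sin(2 * alpha_b)
Hb^2.5 = 2.82^2.5 = 13.354351
sin(2 * 11.8) = sin(23.6) = 0.400349
Q = 0.73 * 13.354351 * 0.400349
Q = 3.9029 m^3/s

3.9029


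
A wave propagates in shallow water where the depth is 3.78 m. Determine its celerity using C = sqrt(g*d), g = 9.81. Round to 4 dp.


Using the shallow-water approximation:
C = sqrt(g * d) = sqrt(9.81 * 3.78)
C = sqrt(37.0818)
C = 6.0895 m/s

6.0895


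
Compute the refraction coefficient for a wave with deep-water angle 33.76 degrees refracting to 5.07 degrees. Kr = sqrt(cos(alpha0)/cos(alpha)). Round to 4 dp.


Kr = sqrt(cos(alpha0) / cos(alpha))
cos(33.76) = 0.831373
cos(5.07) = 0.996087
Kr = sqrt(0.831373 / 0.996087)
Kr = sqrt(0.834638)
Kr = 0.9136

0.9136


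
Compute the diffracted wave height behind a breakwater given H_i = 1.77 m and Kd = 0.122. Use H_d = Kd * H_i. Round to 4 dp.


H_d = Kd * H_i
H_d = 0.122 * 1.77
H_d = 0.2159 m

0.2159


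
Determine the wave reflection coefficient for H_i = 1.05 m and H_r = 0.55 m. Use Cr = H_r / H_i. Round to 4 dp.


Cr = H_r / H_i
Cr = 0.55 / 1.05
Cr = 0.5238

0.5238


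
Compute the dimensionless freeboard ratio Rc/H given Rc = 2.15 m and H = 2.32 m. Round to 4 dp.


Relative freeboard = Rc / H
= 2.15 / 2.32
= 0.9267

0.9267


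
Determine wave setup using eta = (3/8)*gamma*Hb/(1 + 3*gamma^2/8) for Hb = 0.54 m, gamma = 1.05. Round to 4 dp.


eta = (3/8) * gamma * Hb / (1 + 3*gamma^2/8)
Numerator = (3/8) * 1.05 * 0.54 = 0.212625
Denominator = 1 + 3*1.05^2/8 = 1 + 0.413438 = 1.413438
eta = 0.212625 / 1.413438
eta = 0.1504 m

0.1504


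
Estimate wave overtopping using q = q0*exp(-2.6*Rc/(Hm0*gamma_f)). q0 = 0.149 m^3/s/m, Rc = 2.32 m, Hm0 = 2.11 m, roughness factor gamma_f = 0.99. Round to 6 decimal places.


q = q0 * exp(-2.6 * Rc / (Hm0 * gamma_f))
Exponent = -2.6 * 2.32 / (2.11 * 0.99)
= -2.6 * 2.32 / 2.0889
= -2.887644
exp(-2.887644) = 0.055707
q = 0.149 * 0.055707
q = 0.008300 m^3/s/m

0.008300


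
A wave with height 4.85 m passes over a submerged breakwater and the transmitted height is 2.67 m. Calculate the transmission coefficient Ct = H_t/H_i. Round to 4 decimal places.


Ct = H_t / H_i
Ct = 2.67 / 4.85
Ct = 0.5505

0.5505


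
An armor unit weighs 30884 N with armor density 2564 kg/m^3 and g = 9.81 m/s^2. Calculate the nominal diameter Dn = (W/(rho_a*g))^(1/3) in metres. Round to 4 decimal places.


V = W / (rho_a * g)
V = 30884 / (2564 * 9.81)
V = 30884 / 25152.84
V = 1.227853 m^3
Dn = V^(1/3) = 1.227853^(1/3)
Dn = 1.0708 m

1.0708


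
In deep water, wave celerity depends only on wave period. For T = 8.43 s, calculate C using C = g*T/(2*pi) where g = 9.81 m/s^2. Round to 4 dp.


We use the deep-water celerity formula:
C = g * T / (2 * pi)
C = 9.81 * 8.43 / (2 * 3.14159...)
C = 82.698300 / 6.283185
C = 13.1618 m/s

13.1618


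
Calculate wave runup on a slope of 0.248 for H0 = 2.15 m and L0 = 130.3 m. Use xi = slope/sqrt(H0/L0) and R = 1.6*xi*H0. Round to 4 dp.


xi = slope / sqrt(H0/L0)
H0/L0 = 2.15/130.3 = 0.016500
sqrt(0.016500) = 0.128454
xi = 0.248 / 0.128454 = 1.930655
R = 1.6 * xi * H0 = 1.6 * 1.930655 * 2.15
R = 6.6415 m

6.6415


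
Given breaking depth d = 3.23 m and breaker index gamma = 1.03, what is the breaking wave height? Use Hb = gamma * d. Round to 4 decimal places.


Hb = gamma * d
Hb = 1.03 * 3.23
Hb = 3.3269 m

3.3269


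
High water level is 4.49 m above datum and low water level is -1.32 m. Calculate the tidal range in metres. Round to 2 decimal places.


Tidal range = High water - Low water
Tidal range = 4.49 - (-1.32)
Tidal range = 5.81 m

5.81


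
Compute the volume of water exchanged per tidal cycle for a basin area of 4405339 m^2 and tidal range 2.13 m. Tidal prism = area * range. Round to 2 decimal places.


Tidal prism = Area * Tidal range
P = 4405339 * 2.13
P = 9383372.07 m^3

9383372.07


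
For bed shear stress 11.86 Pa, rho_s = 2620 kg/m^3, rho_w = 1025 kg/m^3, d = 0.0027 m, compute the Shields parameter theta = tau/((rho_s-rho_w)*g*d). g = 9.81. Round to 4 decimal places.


theta = tau / ((rho_s - rho_w) * g * d)
rho_s - rho_w = 2620 - 1025 = 1595
Denominator = 1595 * 9.81 * 0.0027 = 42.246765
theta = 11.86 / 42.246765
theta = 0.2807

0.2807


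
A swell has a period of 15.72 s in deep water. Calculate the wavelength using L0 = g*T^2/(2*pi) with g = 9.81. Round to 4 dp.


L0 = g * T^2 / (2 * pi)
L0 = 9.81 * 15.72^2 / (2 * pi)
L0 = 9.81 * 247.1184 / 6.28319
L0 = 2424.2315 / 6.28319
L0 = 385.8284 m

385.8284


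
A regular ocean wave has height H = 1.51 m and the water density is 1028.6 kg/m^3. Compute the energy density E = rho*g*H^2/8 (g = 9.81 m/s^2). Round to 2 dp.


E = (1/8) * rho * g * H^2
E = (1/8) * 1028.6 * 9.81 * 1.51^2
E = 0.125 * 1028.6 * 9.81 * 2.2801
E = 2875.94 J/m^2

2875.94


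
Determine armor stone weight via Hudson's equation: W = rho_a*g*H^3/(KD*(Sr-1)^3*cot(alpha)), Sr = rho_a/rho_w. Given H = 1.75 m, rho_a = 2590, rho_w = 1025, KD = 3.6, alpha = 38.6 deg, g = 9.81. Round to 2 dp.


Sr = rho_a / rho_w = 2590 / 1025 = 2.526829
(Sr - 1) = 1.526829
(Sr - 1)^3 = 3.559356
cot(38.6) = 1 / tan(38.6) = 1 / 0.798290 = 1.252678
Numerator = 2590 * 9.81 * 1.75^3 = 136170.4641
Denominator = 3.6 * 3.559356 * 1.252678 = 16.051422
W = 136170.4641 / 16.051422
W = 8483.39 N

8483.39


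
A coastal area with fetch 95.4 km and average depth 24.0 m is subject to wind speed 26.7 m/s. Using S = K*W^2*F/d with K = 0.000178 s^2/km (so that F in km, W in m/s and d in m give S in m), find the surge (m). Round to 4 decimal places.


S = K * W^2 * F / d
W^2 = 26.7^2 = 712.89
S = 0.000178 * 712.89 * 95.4 / 24.0
Numerator = 0.000178 * 712.89 * 95.4 = 12.105728
S = 12.105728 / 24.0 = 0.5044 m

0.5044


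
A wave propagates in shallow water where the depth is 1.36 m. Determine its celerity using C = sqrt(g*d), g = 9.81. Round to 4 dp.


Using the shallow-water approximation:
C = sqrt(g * d) = sqrt(9.81 * 1.36)
C = sqrt(13.3416)
C = 3.6526 m/s

3.6526


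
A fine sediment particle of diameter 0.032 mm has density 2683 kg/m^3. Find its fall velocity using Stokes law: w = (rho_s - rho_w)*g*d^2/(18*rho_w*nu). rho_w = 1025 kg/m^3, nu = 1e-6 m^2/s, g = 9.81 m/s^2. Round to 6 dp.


w = (rho_s - rho_w) * g * d^2 / (18 * rho_w * nu)
d = 0.032 mm = 0.000032 m
rho_s - rho_w = 2683 - 1025 = 1658
Numerator = 1658 * 9.81 * (0.000032)^2 = 0.000016655340
Denominator = 18 * 1025 * 1e-6 = 0.018450
w = 0.000903 m/s

0.000903


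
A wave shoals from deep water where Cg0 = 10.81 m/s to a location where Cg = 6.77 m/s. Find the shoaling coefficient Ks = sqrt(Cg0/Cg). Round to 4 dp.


Ks = sqrt(Cg0 / Cg)
Ks = sqrt(10.81 / 6.77)
Ks = sqrt(1.5968)
Ks = 1.2636

1.2636


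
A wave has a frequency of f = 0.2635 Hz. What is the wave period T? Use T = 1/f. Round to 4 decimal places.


T = 1 / f
T = 1 / 0.2635
T = 3.7951 s

3.7951


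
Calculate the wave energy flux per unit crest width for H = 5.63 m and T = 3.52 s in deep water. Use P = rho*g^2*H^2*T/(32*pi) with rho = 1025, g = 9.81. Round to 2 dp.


P = rho * g^2 * H^2 * T / (32 * pi)
P = 1025 * 9.81^2 * 5.63^2 * 3.52 / (32 * pi)
P = 1025 * 96.2361 * 31.6969 * 3.52 / 100.53096
P = 109476.65 W/m

109476.65


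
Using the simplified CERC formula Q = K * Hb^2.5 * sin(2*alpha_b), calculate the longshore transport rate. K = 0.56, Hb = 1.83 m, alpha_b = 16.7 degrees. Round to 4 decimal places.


Q = K * Hb^2.5 * sin(2 * alpha_b)
Hb^2.5 = 1.83^2.5 = 4.530308
sin(2 * 16.7) = sin(33.4) = 0.550481
Q = 0.56 * 4.530308 * 0.550481
Q = 1.3966 m^3/s

1.3966


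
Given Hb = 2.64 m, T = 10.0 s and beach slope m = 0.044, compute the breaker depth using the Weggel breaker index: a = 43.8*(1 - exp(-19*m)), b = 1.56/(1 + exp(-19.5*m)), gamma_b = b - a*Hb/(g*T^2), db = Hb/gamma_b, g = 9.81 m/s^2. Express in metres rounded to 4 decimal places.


a = 43.8 * (1 - exp(-19 * m))
exp(-19 * 0.044) = exp(-0.8360) = 0.433441
a = 43.8 * (1 - 0.433441) = 24.815292
b = 1.56 / (1 + exp(-19.5 * m))
exp(-19.5 * 0.044) = exp(-0.8580) = 0.424009
b = 1.56 / (1 + 0.424009) = 1.095498
Hb / (g * T^2) = 2.64 / (9.81 * 10.0^2) = 2.64 / 981.0000 = 0.00269113
gamma_b = b - a * Hb/(g*T^2) = 1.095498 - 24.815292 * 0.00269113 = 1.028717
db = Hb / gamma_b = 2.64 / 1.028717
db = 2.5663 m

2.5663


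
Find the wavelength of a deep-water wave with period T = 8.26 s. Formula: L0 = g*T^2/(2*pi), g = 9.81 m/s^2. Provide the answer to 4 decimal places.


L0 = g * T^2 / (2 * pi)
L0 = 9.81 * 8.26^2 / (2 * pi)
L0 = 9.81 * 68.2276 / 6.28319
L0 = 669.3128 / 6.28319
L0 = 106.5244 m

106.5244


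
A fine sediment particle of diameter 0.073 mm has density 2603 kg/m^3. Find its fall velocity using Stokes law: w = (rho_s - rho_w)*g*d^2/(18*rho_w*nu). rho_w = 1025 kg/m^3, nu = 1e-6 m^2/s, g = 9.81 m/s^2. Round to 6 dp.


w = (rho_s - rho_w) * g * d^2 / (18 * rho_w * nu)
d = 0.073 mm = 0.000073 m
rho_s - rho_w = 2603 - 1025 = 1578
Numerator = 1578 * 9.81 * (0.000073)^2 = 0.000082493879
Denominator = 18 * 1025 * 1e-6 = 0.018450
w = 0.004471 m/s

0.004471


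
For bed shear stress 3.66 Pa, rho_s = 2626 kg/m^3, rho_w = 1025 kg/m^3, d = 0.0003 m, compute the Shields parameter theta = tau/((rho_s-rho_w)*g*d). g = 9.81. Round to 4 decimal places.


theta = tau / ((rho_s - rho_w) * g * d)
rho_s - rho_w = 2626 - 1025 = 1601
Denominator = 1601 * 9.81 * 0.0003 = 4.711743
theta = 3.66 / 4.711743
theta = 0.7768

0.7768


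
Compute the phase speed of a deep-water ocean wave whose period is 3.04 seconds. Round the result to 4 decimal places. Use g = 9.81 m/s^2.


We use the deep-water celerity formula:
C = g * T / (2 * pi)
C = 9.81 * 3.04 / (2 * 3.14159...)
C = 29.822400 / 6.283185
C = 4.7464 m/s

4.7464


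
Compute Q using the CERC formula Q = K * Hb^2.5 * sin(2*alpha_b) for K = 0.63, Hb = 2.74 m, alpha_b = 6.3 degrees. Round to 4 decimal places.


Q = K * Hb^2.5 * sin(2 * alpha_b)
Hb^2.5 = 2.74^2.5 = 12.427289
sin(2 * 6.3) = sin(12.6) = 0.218143
Q = 0.63 * 12.427289 * 0.218143
Q = 1.7079 m^3/s

1.7079


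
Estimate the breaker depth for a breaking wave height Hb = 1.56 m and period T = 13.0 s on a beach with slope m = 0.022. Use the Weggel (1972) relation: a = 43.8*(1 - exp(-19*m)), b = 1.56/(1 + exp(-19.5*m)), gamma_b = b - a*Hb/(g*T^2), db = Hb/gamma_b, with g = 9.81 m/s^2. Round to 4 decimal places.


a = 43.8 * (1 - exp(-19 * m))
exp(-19 * 0.022) = exp(-0.4180) = 0.658362
a = 43.8 * (1 - 0.658362) = 14.963734
b = 1.56 / (1 + exp(-19.5 * m))
exp(-19.5 * 0.022) = exp(-0.4290) = 0.651160
b = 1.56 / (1 + 0.651160) = 0.944790
Hb / (g * T^2) = 1.56 / (9.81 * 13.0^2) = 1.56 / 1657.8900 = 0.00094096
gamma_b = b - a * Hb/(g*T^2) = 0.944790 - 14.963734 * 0.00094096 = 0.930710
db = Hb / gamma_b = 1.56 / 0.930710
db = 1.6761 m

1.6761


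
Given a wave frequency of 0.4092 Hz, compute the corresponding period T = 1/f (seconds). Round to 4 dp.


T = 1 / f
T = 1 / 0.4092
T = 2.4438 s

2.4438


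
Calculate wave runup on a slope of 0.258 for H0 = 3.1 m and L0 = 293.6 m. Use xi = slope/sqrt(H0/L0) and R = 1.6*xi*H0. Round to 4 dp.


xi = slope / sqrt(H0/L0)
H0/L0 = 3.1/293.6 = 0.010559
sqrt(0.010559) = 0.102755
xi = 0.258 / 0.102755 = 2.510828
R = 1.6 * xi * H0 = 1.6 * 2.510828 * 3.1
R = 12.4537 m

12.4537


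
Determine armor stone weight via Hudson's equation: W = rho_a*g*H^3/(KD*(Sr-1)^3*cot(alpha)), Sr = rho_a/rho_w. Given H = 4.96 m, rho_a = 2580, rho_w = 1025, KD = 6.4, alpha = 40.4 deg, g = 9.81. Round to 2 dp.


Sr = rho_a / rho_w = 2580 / 1025 = 2.517073
(Sr - 1) = 1.517073
(Sr - 1)^3 = 3.491561
cot(40.4) = 1 / tan(40.4) = 1 / 0.851067 = 1.174996
Numerator = 2580 * 9.81 * 4.96^3 = 3088401.4154
Denominator = 6.4 * 3.491561 * 1.174996 = 26.256447
W = 3088401.4154 / 26.256447
W = 117624.50 N

117624.50


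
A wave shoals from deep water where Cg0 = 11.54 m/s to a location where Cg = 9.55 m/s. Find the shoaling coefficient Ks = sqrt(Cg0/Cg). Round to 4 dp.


Ks = sqrt(Cg0 / Cg)
Ks = sqrt(11.54 / 9.55)
Ks = sqrt(1.2084)
Ks = 1.0993

1.0993


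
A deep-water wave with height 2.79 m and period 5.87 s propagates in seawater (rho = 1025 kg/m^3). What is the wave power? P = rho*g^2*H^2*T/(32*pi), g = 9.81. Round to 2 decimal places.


P = rho * g^2 * H^2 * T / (32 * pi)
P = 1025 * 9.81^2 * 2.79^2 * 5.87 / (32 * pi)
P = 1025 * 96.2361 * 7.7841 * 5.87 / 100.53096
P = 44834.11 W/m

44834.11


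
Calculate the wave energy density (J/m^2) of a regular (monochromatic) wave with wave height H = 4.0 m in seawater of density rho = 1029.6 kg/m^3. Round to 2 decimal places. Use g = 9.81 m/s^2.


E = (1/8) * rho * g * H^2
E = (1/8) * 1029.6 * 9.81 * 4.0^2
E = 0.125 * 1029.6 * 9.81 * 16.0000
E = 20200.75 J/m^2

20200.75


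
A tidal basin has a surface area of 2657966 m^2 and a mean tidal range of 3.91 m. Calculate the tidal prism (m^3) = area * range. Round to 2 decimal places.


Tidal prism = Area * Tidal range
P = 2657966 * 3.91
P = 10392647.06 m^3

10392647.06


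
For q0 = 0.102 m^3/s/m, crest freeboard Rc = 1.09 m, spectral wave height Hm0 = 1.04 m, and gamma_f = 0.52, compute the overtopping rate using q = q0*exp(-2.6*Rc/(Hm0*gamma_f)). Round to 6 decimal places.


q = q0 * exp(-2.6 * Rc / (Hm0 * gamma_f))
Exponent = -2.6 * 1.09 / (1.04 * 0.52)
= -2.6 * 1.09 / 0.5408
= -5.240385
exp(-5.240385) = 0.005298
q = 0.102 * 0.005298
q = 0.000540 m^3/s/m

0.000540


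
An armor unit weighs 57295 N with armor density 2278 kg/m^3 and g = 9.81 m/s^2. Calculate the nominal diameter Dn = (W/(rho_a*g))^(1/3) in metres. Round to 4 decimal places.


V = W / (rho_a * g)
V = 57295 / (2278 * 9.81)
V = 57295 / 22347.18
V = 2.563858 m^3
Dn = V^(1/3) = 2.563858^(1/3)
Dn = 1.3687 m

1.3687


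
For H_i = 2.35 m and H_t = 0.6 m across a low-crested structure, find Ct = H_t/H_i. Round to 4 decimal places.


Ct = H_t / H_i
Ct = 0.6 / 2.35
Ct = 0.2553

0.2553


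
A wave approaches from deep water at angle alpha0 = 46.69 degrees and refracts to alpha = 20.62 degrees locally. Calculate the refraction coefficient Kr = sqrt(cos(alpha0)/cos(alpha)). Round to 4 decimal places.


Kr = sqrt(cos(alpha0) / cos(alpha))
cos(46.69) = 0.685945
cos(20.62) = 0.935937
Kr = sqrt(0.685945 / 0.935937)
Kr = sqrt(0.732897)
Kr = 0.8561

0.8561


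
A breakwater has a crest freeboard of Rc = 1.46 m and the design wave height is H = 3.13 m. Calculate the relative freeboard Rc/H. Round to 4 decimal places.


Relative freeboard = Rc / H
= 1.46 / 3.13
= 0.4665

0.4665


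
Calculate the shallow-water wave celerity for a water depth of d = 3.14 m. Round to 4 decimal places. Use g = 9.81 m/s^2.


Using the shallow-water approximation:
C = sqrt(g * d) = sqrt(9.81 * 3.14)
C = sqrt(30.8034)
C = 5.5501 m/s

5.5501


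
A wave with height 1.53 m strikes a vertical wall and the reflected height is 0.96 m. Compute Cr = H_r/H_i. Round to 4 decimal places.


Cr = H_r / H_i
Cr = 0.96 / 1.53
Cr = 0.6275

0.6275


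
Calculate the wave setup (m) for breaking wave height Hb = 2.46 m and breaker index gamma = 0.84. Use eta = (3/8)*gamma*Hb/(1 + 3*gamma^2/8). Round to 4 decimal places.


eta = (3/8) * gamma * Hb / (1 + 3*gamma^2/8)
Numerator = (3/8) * 0.84 * 2.46 = 0.774900
Denominator = 1 + 3*0.84^2/8 = 1 + 0.264600 = 1.264600
eta = 0.774900 / 1.264600
eta = 0.6128 m

0.6128


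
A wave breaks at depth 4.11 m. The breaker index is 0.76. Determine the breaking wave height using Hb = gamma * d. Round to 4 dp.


Hb = gamma * d
Hb = 0.76 * 4.11
Hb = 3.1236 m

3.1236


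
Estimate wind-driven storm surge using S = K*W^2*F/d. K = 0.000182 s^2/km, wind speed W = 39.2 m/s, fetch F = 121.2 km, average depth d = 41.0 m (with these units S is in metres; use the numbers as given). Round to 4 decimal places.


S = K * W^2 * F / d
W^2 = 39.2^2 = 1536.64
S = 0.000182 * 1536.64 * 121.2 / 41.0
Numerator = 0.000182 * 1536.64 * 121.2 = 33.895820
S = 33.895820 / 41.0 = 0.8267 m

0.8267


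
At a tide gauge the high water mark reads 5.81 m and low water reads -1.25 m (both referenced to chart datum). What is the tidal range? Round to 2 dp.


Tidal range = High water - Low water
Tidal range = 5.81 - (-1.25)
Tidal range = 7.06 m

7.06


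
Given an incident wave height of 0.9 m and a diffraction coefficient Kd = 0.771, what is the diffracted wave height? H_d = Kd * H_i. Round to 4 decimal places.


H_d = Kd * H_i
H_d = 0.771 * 0.9
H_d = 0.6939 m

0.6939


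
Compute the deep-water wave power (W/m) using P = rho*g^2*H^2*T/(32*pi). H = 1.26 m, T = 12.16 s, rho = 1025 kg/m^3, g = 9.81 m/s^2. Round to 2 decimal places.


P = rho * g^2 * H^2 * T / (32 * pi)
P = 1025 * 9.81^2 * 1.26^2 * 12.16 / (32 * pi)
P = 1025 * 96.2361 * 1.5876 * 12.16 / 100.53096
P = 18942.47 W/m

18942.47


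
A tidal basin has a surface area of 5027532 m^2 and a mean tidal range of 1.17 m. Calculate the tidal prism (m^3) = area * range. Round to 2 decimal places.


Tidal prism = Area * Tidal range
P = 5027532 * 1.17
P = 5882212.44 m^3

5882212.44


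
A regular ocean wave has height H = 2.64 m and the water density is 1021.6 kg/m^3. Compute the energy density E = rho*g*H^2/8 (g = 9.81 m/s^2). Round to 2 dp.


E = (1/8) * rho * g * H^2
E = (1/8) * 1021.6 * 9.81 * 2.64^2
E = 0.125 * 1021.6 * 9.81 * 6.9696
E = 8731.08 J/m^2

8731.08


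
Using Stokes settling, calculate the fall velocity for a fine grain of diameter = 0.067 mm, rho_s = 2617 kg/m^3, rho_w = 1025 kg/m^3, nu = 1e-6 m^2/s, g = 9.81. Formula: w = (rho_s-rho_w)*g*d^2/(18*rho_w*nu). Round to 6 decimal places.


w = (rho_s - rho_w) * g * d^2 / (18 * rho_w * nu)
d = 0.067 mm = 0.000067 m
rho_s - rho_w = 2617 - 1025 = 1592
Numerator = 1592 * 9.81 * (0.000067)^2 = 0.000070107047
Denominator = 18 * 1025 * 1e-6 = 0.018450
w = 0.003800 m/s

0.003800


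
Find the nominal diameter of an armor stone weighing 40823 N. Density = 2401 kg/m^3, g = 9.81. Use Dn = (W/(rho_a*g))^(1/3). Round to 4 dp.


V = W / (rho_a * g)
V = 40823 / (2401 * 9.81)
V = 40823 / 23553.81
V = 1.733180 m^3
Dn = V^(1/3) = 1.733180^(1/3)
Dn = 1.2012 m

1.2012


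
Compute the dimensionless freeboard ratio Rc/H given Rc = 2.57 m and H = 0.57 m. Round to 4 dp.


Relative freeboard = Rc / H
= 2.57 / 0.57
= 4.5088

4.5088


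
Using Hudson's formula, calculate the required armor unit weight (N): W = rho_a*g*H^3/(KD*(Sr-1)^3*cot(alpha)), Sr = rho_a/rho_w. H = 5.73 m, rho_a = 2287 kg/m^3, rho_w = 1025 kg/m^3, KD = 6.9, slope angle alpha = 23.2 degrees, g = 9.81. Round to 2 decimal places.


Sr = rho_a / rho_w = 2287 / 1025 = 2.231220
(Sr - 1) = 1.231220
(Sr - 1)^3 = 1.866407
cot(23.2) = 1 / tan(23.2) = 1 / 0.428601 = 2.333175
Numerator = 2287 * 9.81 * 5.73^3 = 4220841.4412
Denominator = 6.9 * 1.866407 * 2.333175 = 30.047119
W = 4220841.4412 / 30.047119
W = 140474.08 N

140474.08


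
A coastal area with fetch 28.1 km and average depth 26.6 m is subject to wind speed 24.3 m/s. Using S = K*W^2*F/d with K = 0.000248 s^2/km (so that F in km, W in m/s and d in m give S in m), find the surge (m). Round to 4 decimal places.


S = K * W^2 * F / d
W^2 = 24.3^2 = 590.49
S = 0.000248 * 590.49 * 28.1 / 26.6
Numerator = 0.000248 * 590.49 * 28.1 = 4.115007
S = 4.115007 / 26.6 = 0.1547 m

0.1547


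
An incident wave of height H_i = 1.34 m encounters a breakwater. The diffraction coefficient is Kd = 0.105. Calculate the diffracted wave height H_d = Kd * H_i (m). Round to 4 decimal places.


H_d = Kd * H_i
H_d = 0.105 * 1.34
H_d = 0.1407 m

0.1407


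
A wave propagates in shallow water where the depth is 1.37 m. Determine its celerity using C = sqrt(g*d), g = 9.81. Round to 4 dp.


Using the shallow-water approximation:
C = sqrt(g * d) = sqrt(9.81 * 1.37)
C = sqrt(13.4397)
C = 3.6660 m/s

3.6660


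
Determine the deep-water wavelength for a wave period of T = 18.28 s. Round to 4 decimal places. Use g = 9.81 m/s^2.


L0 = g * T^2 / (2 * pi)
L0 = 9.81 * 18.28^2 / (2 * pi)
L0 = 9.81 * 334.1584 / 6.28319
L0 = 3278.0939 / 6.28319
L0 = 521.7248 m

521.7248


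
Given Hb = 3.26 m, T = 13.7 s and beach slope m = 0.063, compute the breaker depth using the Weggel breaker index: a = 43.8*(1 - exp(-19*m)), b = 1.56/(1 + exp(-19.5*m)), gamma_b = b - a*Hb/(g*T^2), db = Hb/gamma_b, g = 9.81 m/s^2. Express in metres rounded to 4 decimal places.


a = 43.8 * (1 - exp(-19 * m))
exp(-19 * 0.063) = exp(-1.1970) = 0.302099
a = 43.8 * (1 - 0.302099) = 30.568057
b = 1.56 / (1 + exp(-19.5 * m))
exp(-19.5 * 0.063) = exp(-1.2285) = 0.292731
b = 1.56 / (1 + 0.292731) = 1.206747
Hb / (g * T^2) = 3.26 / (9.81 * 13.7^2) = 3.26 / 1841.2389 = 0.00177055
gamma_b = b - a * Hb/(g*T^2) = 1.206747 - 30.568057 * 0.00177055 = 1.152625
db = Hb / gamma_b = 3.26 / 1.152625
db = 2.8283 m

2.8283


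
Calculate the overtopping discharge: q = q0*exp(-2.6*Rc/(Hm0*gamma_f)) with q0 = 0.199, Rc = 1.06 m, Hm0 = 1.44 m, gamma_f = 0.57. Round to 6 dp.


q = q0 * exp(-2.6 * Rc / (Hm0 * gamma_f))
Exponent = -2.6 * 1.06 / (1.44 * 0.57)
= -2.6 * 1.06 / 0.8208
= -3.357700
exp(-3.357700) = 0.034815
q = 0.199 * 0.034815
q = 0.006928 m^3/s/m

0.006928


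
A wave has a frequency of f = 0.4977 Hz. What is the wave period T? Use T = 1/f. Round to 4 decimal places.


T = 1 / f
T = 1 / 0.4977
T = 2.0092 s

2.0092


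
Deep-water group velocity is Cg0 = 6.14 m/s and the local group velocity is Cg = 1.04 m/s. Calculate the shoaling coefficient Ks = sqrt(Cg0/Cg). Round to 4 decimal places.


Ks = sqrt(Cg0 / Cg)
Ks = sqrt(6.14 / 1.04)
Ks = sqrt(5.9038)
Ks = 2.4298

2.4298


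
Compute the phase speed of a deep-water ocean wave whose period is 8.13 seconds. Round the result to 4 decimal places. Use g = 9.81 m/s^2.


We use the deep-water celerity formula:
C = g * T / (2 * pi)
C = 9.81 * 8.13 / (2 * 3.14159...)
C = 79.755300 / 6.283185
C = 12.6935 m/s

12.6935


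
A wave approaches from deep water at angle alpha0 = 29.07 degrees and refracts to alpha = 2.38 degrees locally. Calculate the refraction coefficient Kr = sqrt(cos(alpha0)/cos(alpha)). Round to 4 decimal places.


Kr = sqrt(cos(alpha0) / cos(alpha))
cos(29.07) = 0.874027
cos(2.38) = 0.999137
Kr = sqrt(0.874027 / 0.999137)
Kr = sqrt(0.874781)
Kr = 0.9353

0.9353


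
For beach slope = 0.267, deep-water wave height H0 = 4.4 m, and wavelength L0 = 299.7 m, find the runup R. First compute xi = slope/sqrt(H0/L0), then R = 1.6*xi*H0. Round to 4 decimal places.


xi = slope / sqrt(H0/L0)
H0/L0 = 4.4/299.7 = 0.014681
sqrt(0.014681) = 0.121167
xi = 0.267 / 0.121167 = 2.203577
R = 1.6 * xi * H0 = 1.6 * 2.203577 * 4.4
R = 15.5132 m

15.5132


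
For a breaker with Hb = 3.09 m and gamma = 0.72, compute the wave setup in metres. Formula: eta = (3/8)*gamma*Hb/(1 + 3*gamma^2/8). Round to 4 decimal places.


eta = (3/8) * gamma * Hb / (1 + 3*gamma^2/8)
Numerator = (3/8) * 0.72 * 3.09 = 0.834300
Denominator = 1 + 3*0.72^2/8 = 1 + 0.194400 = 1.194400
eta = 0.834300 / 1.194400
eta = 0.6985 m

0.6985


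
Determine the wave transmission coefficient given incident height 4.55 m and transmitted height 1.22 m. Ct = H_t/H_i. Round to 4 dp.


Ct = H_t / H_i
Ct = 1.22 / 4.55
Ct = 0.2681

0.2681


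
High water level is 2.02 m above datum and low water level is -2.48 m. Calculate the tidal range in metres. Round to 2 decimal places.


Tidal range = High water - Low water
Tidal range = 2.02 - (-2.48)
Tidal range = 4.50 m

4.50


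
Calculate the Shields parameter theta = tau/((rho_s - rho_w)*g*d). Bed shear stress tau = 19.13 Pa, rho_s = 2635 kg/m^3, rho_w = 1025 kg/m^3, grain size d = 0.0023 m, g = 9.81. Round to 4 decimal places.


theta = tau / ((rho_s - rho_w) * g * d)
rho_s - rho_w = 2635 - 1025 = 1610
Denominator = 1610 * 9.81 * 0.0023 = 36.326430
theta = 19.13 / 36.326430
theta = 0.5266

0.5266


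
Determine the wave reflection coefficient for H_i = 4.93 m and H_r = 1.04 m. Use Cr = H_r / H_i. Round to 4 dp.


Cr = H_r / H_i
Cr = 1.04 / 4.93
Cr = 0.2110

0.2110


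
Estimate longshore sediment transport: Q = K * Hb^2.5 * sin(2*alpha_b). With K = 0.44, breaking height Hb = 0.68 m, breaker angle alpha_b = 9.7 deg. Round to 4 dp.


Q = K * Hb^2.5 * sin(2 * alpha_b)
Hb^2.5 = 0.68^2.5 = 0.381305
sin(2 * 9.7) = sin(19.4) = 0.332161
Q = 0.44 * 0.381305 * 0.332161
Q = 0.0557 m^3/s

0.0557


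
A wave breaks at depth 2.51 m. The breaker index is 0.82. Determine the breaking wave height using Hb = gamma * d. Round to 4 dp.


Hb = gamma * d
Hb = 0.82 * 2.51
Hb = 2.0582 m

2.0582


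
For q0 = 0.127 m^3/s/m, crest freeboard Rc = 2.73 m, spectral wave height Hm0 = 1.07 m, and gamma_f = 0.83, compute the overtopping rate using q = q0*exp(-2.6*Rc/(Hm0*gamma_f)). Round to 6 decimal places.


q = q0 * exp(-2.6 * Rc / (Hm0 * gamma_f))
Exponent = -2.6 * 2.73 / (1.07 * 0.83)
= -2.6 * 2.73 / 0.8881
= -7.992343
exp(-7.992343) = 0.000338
q = 0.127 * 0.000338
q = 0.000043 m^3/s/m

0.000043


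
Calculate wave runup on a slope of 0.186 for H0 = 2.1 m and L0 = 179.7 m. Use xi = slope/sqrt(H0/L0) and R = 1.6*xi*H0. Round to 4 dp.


xi = slope / sqrt(H0/L0)
H0/L0 = 2.1/179.7 = 0.011686
sqrt(0.011686) = 0.108102
xi = 0.186 / 0.108102 = 1.720590
R = 1.6 * xi * H0 = 1.6 * 1.720590 * 2.1
R = 5.7812 m

5.7812


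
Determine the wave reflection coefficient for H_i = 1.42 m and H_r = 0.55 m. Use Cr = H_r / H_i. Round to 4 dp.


Cr = H_r / H_i
Cr = 0.55 / 1.42
Cr = 0.3873

0.3873


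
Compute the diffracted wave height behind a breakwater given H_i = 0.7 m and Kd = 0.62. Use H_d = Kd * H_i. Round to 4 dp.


H_d = Kd * H_i
H_d = 0.62 * 0.7
H_d = 0.4340 m

0.4340


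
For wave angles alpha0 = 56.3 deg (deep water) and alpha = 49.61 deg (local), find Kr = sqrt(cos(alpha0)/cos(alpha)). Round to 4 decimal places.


Kr = sqrt(cos(alpha0) / cos(alpha))
cos(56.3) = 0.554844
cos(49.61) = 0.647987
Kr = sqrt(0.554844 / 0.647987)
Kr = sqrt(0.856259)
Kr = 0.9253

0.9253


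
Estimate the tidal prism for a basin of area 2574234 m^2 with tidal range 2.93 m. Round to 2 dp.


Tidal prism = Area * Tidal range
P = 2574234 * 2.93
P = 7542505.62 m^3

7542505.62


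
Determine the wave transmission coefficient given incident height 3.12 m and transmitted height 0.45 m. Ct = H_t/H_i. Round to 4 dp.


Ct = H_t / H_i
Ct = 0.45 / 3.12
Ct = 0.1442

0.1442


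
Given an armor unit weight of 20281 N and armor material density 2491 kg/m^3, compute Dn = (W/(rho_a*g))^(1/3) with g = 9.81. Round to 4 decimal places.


V = W / (rho_a * g)
V = 20281 / (2491 * 9.81)
V = 20281 / 24436.71
V = 0.829940 m^3
Dn = V^(1/3) = 0.829940^(1/3)
Dn = 0.9398 m

0.9398


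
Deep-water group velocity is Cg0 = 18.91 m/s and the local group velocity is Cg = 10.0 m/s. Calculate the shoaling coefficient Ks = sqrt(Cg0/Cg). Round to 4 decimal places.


Ks = sqrt(Cg0 / Cg)
Ks = sqrt(18.91 / 10.0)
Ks = sqrt(1.8910)
Ks = 1.3751

1.3751


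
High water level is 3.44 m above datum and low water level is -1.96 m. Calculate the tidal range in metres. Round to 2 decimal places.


Tidal range = High water - Low water
Tidal range = 3.44 - (-1.96)
Tidal range = 5.40 m

5.40


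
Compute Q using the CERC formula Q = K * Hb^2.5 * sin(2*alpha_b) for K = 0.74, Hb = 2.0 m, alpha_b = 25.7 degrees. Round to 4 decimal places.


Q = K * Hb^2.5 * sin(2 * alpha_b)
Hb^2.5 = 2.0^2.5 = 5.656854
sin(2 * 25.7) = sin(51.4) = 0.781520
Q = 0.74 * 5.656854 * 0.781520
Q = 3.2715 m^3/s

3.2715


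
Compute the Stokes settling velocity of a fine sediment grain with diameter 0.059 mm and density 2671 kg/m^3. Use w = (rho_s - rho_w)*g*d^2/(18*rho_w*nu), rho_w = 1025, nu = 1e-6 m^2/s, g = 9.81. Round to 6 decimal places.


w = (rho_s - rho_w) * g * d^2 / (18 * rho_w * nu)
d = 0.059 mm = 0.000059 m
rho_s - rho_w = 2671 - 1025 = 1646
Numerator = 1646 * 9.81 * (0.000059)^2 = 0.000056208612
Denominator = 18 * 1025 * 1e-6 = 0.018450
w = 0.003047 m/s

0.003047


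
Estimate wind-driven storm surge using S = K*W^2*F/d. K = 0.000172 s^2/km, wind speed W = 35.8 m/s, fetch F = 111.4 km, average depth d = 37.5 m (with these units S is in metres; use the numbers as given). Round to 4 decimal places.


S = K * W^2 * F / d
W^2 = 35.8^2 = 1281.64
S = 0.000172 * 1281.64 * 111.4 / 37.5
Numerator = 0.000172 * 1281.64 * 111.4 = 24.557248
S = 24.557248 / 37.5 = 0.6549 m

0.6549


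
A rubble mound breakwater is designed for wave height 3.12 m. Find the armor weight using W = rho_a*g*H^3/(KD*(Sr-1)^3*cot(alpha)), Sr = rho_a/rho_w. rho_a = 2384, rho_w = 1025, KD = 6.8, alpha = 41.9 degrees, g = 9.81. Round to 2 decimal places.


Sr = rho_a / rho_w = 2384 / 1025 = 2.325854
(Sr - 1) = 1.325854
(Sr - 1)^3 = 2.330702
cot(41.9) = 1 / tan(41.9) = 1 / 0.897249 = 1.114518
Numerator = 2384 * 9.81 * 3.12^3 = 710295.4628
Denominator = 6.8 * 2.330702 * 1.114518 = 17.663748
W = 710295.4628 / 17.663748
W = 40212.05 N

40212.05


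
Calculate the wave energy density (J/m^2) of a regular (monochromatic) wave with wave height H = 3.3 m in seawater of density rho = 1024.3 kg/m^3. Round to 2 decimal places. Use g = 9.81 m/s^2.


E = (1/8) * rho * g * H^2
E = (1/8) * 1024.3 * 9.81 * 3.3^2
E = 0.125 * 1024.3 * 9.81 * 10.8900
E = 13678.36 J/m^2

13678.36


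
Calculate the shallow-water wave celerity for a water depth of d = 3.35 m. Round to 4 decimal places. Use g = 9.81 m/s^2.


Using the shallow-water approximation:
C = sqrt(g * d) = sqrt(9.81 * 3.35)
C = sqrt(32.8635)
C = 5.7327 m/s

5.7327


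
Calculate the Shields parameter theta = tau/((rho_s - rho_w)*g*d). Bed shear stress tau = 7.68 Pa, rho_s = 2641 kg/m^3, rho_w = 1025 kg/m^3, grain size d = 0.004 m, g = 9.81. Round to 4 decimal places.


theta = tau / ((rho_s - rho_w) * g * d)
rho_s - rho_w = 2641 - 1025 = 1616
Denominator = 1616 * 9.81 * 0.004 = 63.411840
theta = 7.68 / 63.411840
theta = 0.1211

0.1211


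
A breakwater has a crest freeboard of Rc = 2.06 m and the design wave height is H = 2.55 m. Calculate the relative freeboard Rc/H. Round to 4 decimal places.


Relative freeboard = Rc / H
= 2.06 / 2.55
= 0.8078

0.8078


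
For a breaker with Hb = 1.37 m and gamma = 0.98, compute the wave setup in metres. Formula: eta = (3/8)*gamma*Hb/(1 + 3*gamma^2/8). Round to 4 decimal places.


eta = (3/8) * gamma * Hb / (1 + 3*gamma^2/8)
Numerator = (3/8) * 0.98 * 1.37 = 0.503475
Denominator = 1 + 3*0.98^2/8 = 1 + 0.360150 = 1.360150
eta = 0.503475 / 1.360150
eta = 0.3702 m

0.3702


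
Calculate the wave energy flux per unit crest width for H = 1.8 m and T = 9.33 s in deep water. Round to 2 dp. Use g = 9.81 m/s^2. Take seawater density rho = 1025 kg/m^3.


P = rho * g^2 * H^2 * T / (32 * pi)
P = 1025 * 9.81^2 * 1.8^2 * 9.33 / (32 * pi)
P = 1025 * 96.2361 * 3.2400 * 9.33 / 100.53096
P = 29661.20 W/m

29661.20


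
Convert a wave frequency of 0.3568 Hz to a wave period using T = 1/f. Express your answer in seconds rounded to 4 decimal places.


T = 1 / f
T = 1 / 0.3568
T = 2.8027 s

2.8027


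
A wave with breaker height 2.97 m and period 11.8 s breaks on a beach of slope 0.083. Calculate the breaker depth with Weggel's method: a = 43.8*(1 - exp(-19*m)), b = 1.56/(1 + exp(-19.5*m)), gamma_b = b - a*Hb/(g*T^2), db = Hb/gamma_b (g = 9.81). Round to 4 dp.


a = 43.8 * (1 - exp(-19 * m))
exp(-19 * 0.083) = exp(-1.5770) = 0.206594
a = 43.8 * (1 - 0.206594) = 34.751185
b = 1.56 / (1 + exp(-19.5 * m))
exp(-19.5 * 0.083) = exp(-1.6185) = 0.198196
b = 1.56 / (1 + 0.198196) = 1.301958
Hb / (g * T^2) = 2.97 / (9.81 * 11.8^2) = 2.97 / 1365.9444 = 0.00217432
gamma_b = b - a * Hb/(g*T^2) = 1.301958 - 34.751185 * 0.00217432 = 1.226397
db = Hb / gamma_b = 2.97 / 1.226397
db = 2.4217 m

2.4217


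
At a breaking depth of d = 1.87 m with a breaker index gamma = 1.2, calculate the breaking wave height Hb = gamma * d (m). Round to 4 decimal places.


Hb = gamma * d
Hb = 1.2 * 1.87
Hb = 2.2440 m

2.2440


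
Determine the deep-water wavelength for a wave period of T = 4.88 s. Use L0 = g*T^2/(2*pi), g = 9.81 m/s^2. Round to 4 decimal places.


L0 = g * T^2 / (2 * pi)
L0 = 9.81 * 4.88^2 / (2 * pi)
L0 = 9.81 * 23.8144 / 6.28319
L0 = 233.6193 / 6.28319
L0 = 37.1817 m

37.1817


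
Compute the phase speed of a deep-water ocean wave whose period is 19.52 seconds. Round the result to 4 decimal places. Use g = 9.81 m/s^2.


We use the deep-water celerity formula:
C = g * T / (2 * pi)
C = 9.81 * 19.52 / (2 * 3.14159...)
C = 191.491200 / 6.283185
C = 30.4768 m/s

30.4768
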